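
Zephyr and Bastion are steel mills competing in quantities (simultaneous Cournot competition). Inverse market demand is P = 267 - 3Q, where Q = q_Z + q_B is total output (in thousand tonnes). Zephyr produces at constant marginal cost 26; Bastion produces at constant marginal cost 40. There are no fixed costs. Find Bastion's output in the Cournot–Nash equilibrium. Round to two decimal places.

Zephyr's profit: π_Z = (267 - 3Q)q_Z - (26q_Z). Setting ∂π_Z/∂q_Z = 0: 241 - 6q_Z - 3(q_B) = 0.
Bastion's first-order condition: 227 - 6q_B - 3(q_Z) = 0.
So q_Z = (241 - 3q_B)/6 and q_B = (227 - 3q_Z)/6.
Substituting one into the other gives q_Z = 85/3 and q_B = 71/3.

23.67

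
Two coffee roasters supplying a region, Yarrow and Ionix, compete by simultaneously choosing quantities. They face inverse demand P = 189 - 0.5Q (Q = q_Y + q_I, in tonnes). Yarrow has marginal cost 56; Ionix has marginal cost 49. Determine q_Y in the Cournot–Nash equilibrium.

84

Yarrow's profit: π_Y = (189 - 0.5Q)q_Y - (56q_Y). Setting ∂π_Y/∂q_Y = 0: 133 - q_Y - (1/2)(q_I) = 0.
Ionix's profit: π_I = (189 - 0.5Q)q_I - (49q_I). Setting ∂π_I/∂q_I = 0: 140 - q_I - (1/2)(q_Y) = 0.
Rearranging gives the reaction functions q_Y = (133 - (1/2)q_I) and q_I = (140 - (1/2)q_Y).
Substituting one into the other gives q_Y = 84 and q_I = 98.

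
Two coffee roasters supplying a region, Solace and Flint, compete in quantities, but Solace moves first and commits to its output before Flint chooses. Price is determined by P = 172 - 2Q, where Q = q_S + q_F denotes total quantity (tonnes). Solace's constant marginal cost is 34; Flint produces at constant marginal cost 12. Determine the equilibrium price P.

Solve by backward induction. Given q_S, the follower Flint maximises π_F = (172 - 2q_S - 2q_F)q_F - 12q_F.
Follower FOC: 160 - 2q_S - 4q_F = 0, so q_F(q_S) = (160 - 2q_S)/4.
Solace substitutes q_F(q_S) into its own profit: π_S = q_S(172 - 2q_S - (160 - 2q_S)/2) - 34q_S = (92 - q_S)q_S - 34q_S.
The leader's first-order condition 58 - 2q_S = 0 yields q_S = 29.
Then q_F = (160 - 2·29)/4 = 51/2.
Total output Q = 109/2, so price P = 172 - 2·(109/2) = 63.

63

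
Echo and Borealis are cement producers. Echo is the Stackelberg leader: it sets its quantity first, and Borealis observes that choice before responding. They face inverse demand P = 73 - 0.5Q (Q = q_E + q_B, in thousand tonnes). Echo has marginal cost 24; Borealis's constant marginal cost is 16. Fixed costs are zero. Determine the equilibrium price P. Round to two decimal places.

34.25

Solve by backward induction. Given q_E, the follower Borealis maximises π_B = (73 - (1/2)q_E - (1/2)q_B)q_B - 16q_B.
Follower FOC: 57 - (1/2)q_E - q_B = 0, so q_B(q_E) = (57 - (1/2)q_E).
Echo substitutes q_B(q_E) into its own profit: π_E = q_E(73 - (1/2)q_E - (57 - (1/2)q_E)/2) - 24q_E = (89/2 - (1/4)q_E)q_E - 24q_E.
The leader's first-order condition 41/2 - (1/2)q_E = 0 yields q_E = 41.
Then q_B = (57 - (1/2)·41) = 73/2.
Total output Q = 155/2, so price P = 73 - (1/2)·(155/2) = 137/4.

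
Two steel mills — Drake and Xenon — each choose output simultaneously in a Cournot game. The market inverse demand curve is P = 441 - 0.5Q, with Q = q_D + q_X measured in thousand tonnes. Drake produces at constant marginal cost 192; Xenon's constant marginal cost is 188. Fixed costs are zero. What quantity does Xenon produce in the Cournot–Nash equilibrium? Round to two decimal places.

Drake's profit: π_D = (441 - 0.5Q)q_D - (192q_D). Setting ∂π_D/∂q_D = 0: 249 - q_D - (1/2)(q_X) = 0.
Xenon's profit: π_X = (441 - 0.5Q)q_X - (188q_X). Setting ∂π_X/∂q_X = 0: 253 - q_X - (1/2)(q_D) = 0.
So q_D = (249 - (1/2)q_X) and q_X = (253 - (1/2)q_D).
Solving the pair: q_D = 490/3, q_X = 514/3.

171.33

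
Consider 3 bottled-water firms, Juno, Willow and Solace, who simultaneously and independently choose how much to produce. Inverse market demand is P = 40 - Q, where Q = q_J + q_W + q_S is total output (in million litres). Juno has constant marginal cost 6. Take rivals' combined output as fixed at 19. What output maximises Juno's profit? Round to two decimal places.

7.50

With rivals' combined output fixed at 19, Juno's profit is π_J = (40 - 19 - q_J)q_J - (6q_J) = (21 - q_J)q_J - (6q_J).
∂π_J/∂q_J = 15 - 2q_J = 0, so q_J = 15/2.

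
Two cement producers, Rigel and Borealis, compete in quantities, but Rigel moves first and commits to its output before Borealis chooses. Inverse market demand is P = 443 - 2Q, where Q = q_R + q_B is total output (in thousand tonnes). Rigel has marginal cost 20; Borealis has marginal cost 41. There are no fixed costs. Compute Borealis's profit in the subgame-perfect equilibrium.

Solve by backward induction. Given q_R, the follower Borealis maximises π_B = (443 - 2q_R - 2q_B)q_B - 41q_B.
Setting the follower's marginal profit to zero, 402 - 2q_R - 4q_B = 0, i.e. q_B = (402 - 2q_R)/4.
The leader anticipates this reaction. Substituting into P = 443 - 2Q gives P = 242 - q_R, so π_R = (242 - q_R)q_R - 20q_R.
Maximising: ∂π_R/∂q_R = 222 - 2q_R = 0, giving q_R = 111.
Then q_B = (402 - 2·111)/4 = 45.
Price P = 443 - 2·156 = 131.
Borealis's profit: (131 - 41)·45 = 4050.

4050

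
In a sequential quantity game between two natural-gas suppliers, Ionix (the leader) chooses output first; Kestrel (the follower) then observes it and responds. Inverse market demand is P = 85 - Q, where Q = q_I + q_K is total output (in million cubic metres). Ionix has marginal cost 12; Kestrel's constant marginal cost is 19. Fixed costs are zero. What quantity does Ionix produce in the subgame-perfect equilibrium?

40

Solve by backward induction. Given q_I, the follower Kestrel maximises π_K = (85 - q_I - q_K)q_K - 19q_K.
Setting the follower's marginal profit to zero, 66 - q_I - 2q_K = 0, i.e. q_K = (66 - q_I)/2.
Ionix substitutes q_K(q_I) into its own profit: π_I = q_I(85 - q_I - (66 - q_I)/2) - 12q_I = (52 - (1/2)q_I)q_I - 12q_I.
Maximising: ∂π_I/∂q_I = 40 - q_I = 0, giving q_I = 40.
Then q_K = (66 - 40)/2 = 13.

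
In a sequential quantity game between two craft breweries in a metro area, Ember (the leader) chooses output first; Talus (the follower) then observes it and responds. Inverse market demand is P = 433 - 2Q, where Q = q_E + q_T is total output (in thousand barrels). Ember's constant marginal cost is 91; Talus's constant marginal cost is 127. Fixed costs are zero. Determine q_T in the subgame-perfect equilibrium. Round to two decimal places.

29.25

Solve by backward induction. Given q_E, the follower Talus maximises π_T = (433 - 2q_E - 2q_T)q_T - 127q_T.
Follower FOC: 306 - 2q_E - 4q_T = 0, so q_T(q_E) = (306 - 2q_E)/4.
Ember substitutes q_T(q_E) into its own profit: π_E = q_E(433 - 2q_E - (306 - 2q_E)/2) - 91q_E = (280 - q_E)q_E - 91q_E.
The leader's first-order condition 189 - 2q_E = 0 yields q_E = 189/2.
Then q_T = (306 - 2·(189/2))/4 = 117/4.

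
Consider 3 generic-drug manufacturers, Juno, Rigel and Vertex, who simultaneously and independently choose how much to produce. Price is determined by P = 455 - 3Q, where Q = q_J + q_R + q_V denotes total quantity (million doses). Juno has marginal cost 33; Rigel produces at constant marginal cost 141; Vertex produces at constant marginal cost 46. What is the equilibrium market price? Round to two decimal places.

168.75

Juno's profit: π_J = (455 - 3Q)q_J - (33q_J). Setting ∂π_J/∂q_J = 0: 422 - 6q_J - 3(q_R + q_V) = 0.
Rigel's first-order condition: 314 - 6q_R - 3(q_J + q_V) = 0.
Vertex's profit: π_V = (455 - 3Q)q_V - (46q_V). Setting ∂π_V/∂q_V = 0: 409 - 6q_V - 3(q_J + q_R) = 0.
Summing all 3 equations gives 1145 − 12Q = 0, hence Q = 1145/12.
Back-substituting: q_J = (422 − 1145/4)/3 = 181/4, q_R = (314 − 1145/4)/3 = 37/4, q_V = (409 − 1145/4)/3 = 491/12.
Total output Q = 1145/12, so price P = 455 - 3·(1145/12) = 675/4.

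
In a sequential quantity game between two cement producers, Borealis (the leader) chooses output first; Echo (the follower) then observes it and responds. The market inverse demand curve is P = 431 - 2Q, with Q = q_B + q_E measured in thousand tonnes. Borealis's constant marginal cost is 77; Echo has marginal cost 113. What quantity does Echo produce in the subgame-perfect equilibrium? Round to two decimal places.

The follower Echo best-responds to any q_B: π_E = (431 - 2Q)q_E - 113q_E.
Follower FOC: 318 - 2q_B - 4q_E = 0, so q_E(q_B) = (318 - 2q_B)/4.
The leader anticipates this reaction. Substituting into P = 431 - 2Q gives P = 272 - q_B, so π_B = (272 - q_B)q_B - 77q_B.
Maximising: ∂π_B/∂q_B = 195 - 2q_B = 0, giving q_B = 195/2.
Then q_E = (318 - 2·(195/2))/4 = 123/4.

30.75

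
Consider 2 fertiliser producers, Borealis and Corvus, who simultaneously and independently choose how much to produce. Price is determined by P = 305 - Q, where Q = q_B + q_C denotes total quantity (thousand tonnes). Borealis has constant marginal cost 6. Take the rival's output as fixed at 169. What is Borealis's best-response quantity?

65

With the rival's output fixed at 169, Borealis's profit is π_B = (305 - 169 - q_B)q_B - (6q_B) = (136 - q_B)q_B - (6q_B).
∂π_B/∂q_B = 130 - 2q_B = 0, so q_B = 65.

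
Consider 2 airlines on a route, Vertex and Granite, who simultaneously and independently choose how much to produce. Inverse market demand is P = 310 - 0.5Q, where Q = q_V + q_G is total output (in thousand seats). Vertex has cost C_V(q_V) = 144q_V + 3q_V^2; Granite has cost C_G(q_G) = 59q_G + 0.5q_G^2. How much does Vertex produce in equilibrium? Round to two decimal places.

Vertex's profit: π_V = (310 - 0.5Q)q_V - (144q_V + 3q_V²). Setting ∂π_V/∂q_V = 0: 166 - 7q_V - (1/2)(q_G) = 0.
Granite's profit: π_G = (310 - 0.5Q)q_G - (59q_G + (1/2)q_G²). Setting ∂π_G/∂q_G = 0: 251 - 2q_G - (1/2)(q_V) = 0.
Best responses: q_V = (166 - (1/2)q_G)/7, q_G = (251 - (1/2)q_V)/2.
Solving the pair: q_V = 826/55, q_G = 121.7455.

15.02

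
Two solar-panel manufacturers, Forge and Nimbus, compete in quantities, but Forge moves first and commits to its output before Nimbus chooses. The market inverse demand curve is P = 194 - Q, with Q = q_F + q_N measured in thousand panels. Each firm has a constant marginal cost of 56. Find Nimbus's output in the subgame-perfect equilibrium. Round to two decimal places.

34.50

The follower Nimbus best-responds to any q_F: π_N = (194 - Q)q_N - 56q_N.
Follower FOC: 138 - q_F - 2q_N = 0, so q_N(q_F) = (138 - q_F)/2.
The leader anticipates this reaction. Substituting into P = 194 - Q gives P = 125 - (1/2)q_F, so π_F = (125 - (1/2)q_F)q_F - 56q_F.
The leader's first-order condition 69 - q_F = 0 yields q_F = 69.
Then q_N = (138 - 69)/2 = 69/2.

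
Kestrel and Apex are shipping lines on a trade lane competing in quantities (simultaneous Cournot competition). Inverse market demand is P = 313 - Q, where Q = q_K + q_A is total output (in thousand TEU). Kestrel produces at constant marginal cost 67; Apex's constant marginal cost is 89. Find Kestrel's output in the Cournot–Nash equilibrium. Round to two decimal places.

Kestrel's profit: π_K = (313 - Q)q_K - (67q_K). Setting ∂π_K/∂q_K = 0: 246 - 2q_K - (q_A) = 0.
Apex's first-order condition: 224 - 2q_A - (q_K) = 0.
Rearranging gives the reaction functions q_K = (246 - q_A)/2 and q_A = (224 - q_K)/2.
Solving the pair: q_K = 268/3, q_A = 202/3.

89.33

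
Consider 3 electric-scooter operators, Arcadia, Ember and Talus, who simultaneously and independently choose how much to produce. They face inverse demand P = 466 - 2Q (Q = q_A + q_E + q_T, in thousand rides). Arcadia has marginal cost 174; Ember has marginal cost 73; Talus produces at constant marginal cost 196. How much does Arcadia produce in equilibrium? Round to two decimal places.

Arcadia's profit: π_A = (466 - 2Q)q_A - (174q_A). Setting ∂π_A/∂q_A = 0: 292 - 4q_A - 2(q_E + q_T) = 0.
Ember's first-order condition: 393 - 4q_E - 2(q_A + q_T) = 0.
Talus's first-order condition: 270 - 4q_T - 2(q_A + q_E) = 0.
Adding the 3 first-order conditions: 955 − 8Q = 0, so Q = 955/8.
Back-substituting: q_A = (292 − 955/4)/2 = 213/8, q_E = (393 − 955/4)/2 = 617/8, q_T = (270 − 955/4)/2 = 125/8.

26.63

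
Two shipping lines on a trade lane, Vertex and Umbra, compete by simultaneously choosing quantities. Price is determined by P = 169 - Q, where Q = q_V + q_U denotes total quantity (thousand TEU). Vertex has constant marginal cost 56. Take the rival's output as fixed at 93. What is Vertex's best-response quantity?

With the rival's output fixed at 93, Vertex's profit is π_V = (169 - 93 - q_V)q_V - (56q_V) = (76 - q_V)q_V - (56q_V).
∂π_V/∂q_V = 20 - 2q_V = 0, so q_V = 10.

10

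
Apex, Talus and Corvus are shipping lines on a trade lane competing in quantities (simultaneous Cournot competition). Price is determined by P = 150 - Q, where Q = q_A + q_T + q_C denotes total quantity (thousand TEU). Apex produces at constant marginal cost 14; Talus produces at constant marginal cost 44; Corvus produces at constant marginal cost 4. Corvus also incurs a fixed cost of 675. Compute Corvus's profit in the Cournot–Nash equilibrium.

1726

Apex's profit: π_A = (150 - Q)q_A - (14q_A). Setting ∂π_A/∂q_A = 0: 136 - 2q_A - (q_T + q_C) = 0.
Talus's first-order condition: 106 - 2q_T - (q_A + q_C) = 0.
Corvus's profit: π_C = (150 - Q)q_C - (4q_C). Setting ∂π_C/∂q_C = 0: 146 - 2q_C - (q_A + q_T) = 0.
Adding the 3 first-order conditions: 388 − 4Q = 0, so Q = 97.
Back-substituting: q_A = (136 − 97) = 39, q_T = (106 − 97) = 9, q_C = (146 − 97) = 49.
Price P = 150 - 97 = 53.
Corvus's profit: (53 - 4)·49 - 675 = 1726.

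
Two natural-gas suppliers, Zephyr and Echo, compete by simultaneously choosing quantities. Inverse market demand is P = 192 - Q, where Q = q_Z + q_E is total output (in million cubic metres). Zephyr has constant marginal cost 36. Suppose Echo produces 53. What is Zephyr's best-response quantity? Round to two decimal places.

With the rival's output fixed at 53, Zephyr's profit is π_Z = (192 - 53 - q_Z)q_Z - (36q_Z) = (139 - q_Z)q_Z - (36q_Z).
∂π_Z/∂q_Z = 103 - 2q_Z = 0, so q_Z = 103/2.

51.50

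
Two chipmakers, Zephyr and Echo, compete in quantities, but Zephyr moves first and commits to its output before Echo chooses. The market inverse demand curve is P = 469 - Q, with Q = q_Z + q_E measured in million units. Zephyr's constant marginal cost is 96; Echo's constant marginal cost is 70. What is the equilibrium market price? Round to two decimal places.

182.75

The follower Echo best-responds to any q_Z: π_E = (469 - Q)q_E - 70q_E.
Setting the follower's marginal profit to zero, 399 - q_Z - 2q_E = 0, i.e. q_E = (399 - q_Z)/2.
Zephyr substitutes q_E(q_Z) into its own profit: π_Z = q_Z(469 - q_Z - (399 - q_Z)/2) - 96q_Z = (539/2 - (1/2)q_Z)q_Z - 96q_Z.
Leader FOC: 347/2 - q_Z = 0, so q_Z = 347/2.
Then q_E = (399 - 347/2)/2 = 451/4.
Total output Q = 1145/4, so price P = 469 - 1145/4 = 731/4.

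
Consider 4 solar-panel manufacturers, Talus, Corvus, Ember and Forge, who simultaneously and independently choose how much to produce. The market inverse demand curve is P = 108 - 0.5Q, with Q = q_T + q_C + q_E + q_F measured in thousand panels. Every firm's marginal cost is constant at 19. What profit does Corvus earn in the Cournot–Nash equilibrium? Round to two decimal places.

633.68

A representative firm's profit is π_i = q_i(108 - 0.5Q) - 19q_i.
First-order condition (treating rivals' output as given): 89 - q_i - (1/2)·Σ_{j≠i} q_j = 0.
With identical firms every q_j equals q_i, so Σ_{j≠i} q_j = 3q_i and 89 = (5/2)q_i, giving q_i = 178/5.
Price P = 108 - (1/2)·(712/5) = 184/5.
Corvus's profit: (184/5 - 19)·(178/5) = 633.6800.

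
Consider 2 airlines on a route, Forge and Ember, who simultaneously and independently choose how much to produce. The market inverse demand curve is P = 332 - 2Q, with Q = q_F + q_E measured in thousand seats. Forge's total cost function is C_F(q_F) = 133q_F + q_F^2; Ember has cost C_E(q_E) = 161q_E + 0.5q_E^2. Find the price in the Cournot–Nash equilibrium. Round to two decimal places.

233.46

Forge's profit: π_F = (332 - 2Q)q_F - (133q_F + q_F²). Setting ∂π_F/∂q_F = 0: 199 - 6q_F - 2(q_E) = 0.
Ember's first-order condition: 171 - 5q_E - 2(q_F) = 0.
Best responses: q_F = (199 - 2q_E)/6, q_E = (171 - 2q_F)/5.
Solving the pair: q_F = 653/26, q_E = 314/13.
Total output Q = 1281/26, so price P = 332 - 2·(1281/26) = 233.4615.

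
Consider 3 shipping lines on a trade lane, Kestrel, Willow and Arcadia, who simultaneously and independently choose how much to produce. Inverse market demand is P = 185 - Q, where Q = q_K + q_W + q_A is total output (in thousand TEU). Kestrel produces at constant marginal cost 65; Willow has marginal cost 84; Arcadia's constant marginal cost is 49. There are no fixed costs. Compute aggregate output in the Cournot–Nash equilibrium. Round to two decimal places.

89.25

Kestrel's profit: π_K = (185 - Q)q_K - (65q_K). Setting ∂π_K/∂q_K = 0: 120 - 2q_K - (q_W + q_A) = 0.
Willow's profit: π_W = (185 - Q)q_W - (84q_W). Setting ∂π_W/∂q_W = 0: 101 - 2q_W - (q_K + q_A) = 0.
Arcadia's first-order condition: 136 - 2q_A - (q_K + q_W) = 0.
Adding the 3 conditions: 357 − 2Q − 2Q = 0, i.e. Q = 357/4.
Back-substituting: q_K = (120 − 357/4) = 123/4, q_W = (101 − 357/4) = 47/4, q_A = (136 − 357/4) = 187/4.
Total output Q = 123/4 + 47/4 + 187/4 = 357/4.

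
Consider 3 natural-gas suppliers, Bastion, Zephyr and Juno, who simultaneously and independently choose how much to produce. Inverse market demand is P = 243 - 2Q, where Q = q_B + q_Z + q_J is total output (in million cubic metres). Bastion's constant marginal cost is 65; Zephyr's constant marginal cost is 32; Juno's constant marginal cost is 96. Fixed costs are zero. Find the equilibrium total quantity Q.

67

Bastion's profit: π_B = (243 - 2Q)q_B - (65q_B). Setting ∂π_B/∂q_B = 0: 178 - 4q_B - 2(q_Z + q_J) = 0.
Zephyr's first-order condition: 211 - 4q_Z - 2(q_B + q_J) = 0.
Juno's first-order condition: 147 - 4q_J - 2(q_B + q_Z) = 0.
Adding the 3 first-order conditions: 536 − 8Q = 0, so Q = 67.
Back-substituting: q_B = (178 − 134)/2 = 22, q_Z = (211 − 134)/2 = 77/2, q_J = (147 − 134)/2 = 13/2.
Total output Q = 22 + 77/2 + 13/2 = 67.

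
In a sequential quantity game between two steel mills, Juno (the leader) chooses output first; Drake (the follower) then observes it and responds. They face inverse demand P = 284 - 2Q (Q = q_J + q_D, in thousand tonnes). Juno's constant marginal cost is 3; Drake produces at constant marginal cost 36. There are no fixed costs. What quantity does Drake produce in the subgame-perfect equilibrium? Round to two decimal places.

The follower Drake best-responds to any q_J: π_D = (284 - 2Q)q_D - 36q_D.
Follower FOC: 248 - 2q_J - 4q_D = 0, so q_D(q_J) = (248 - 2q_J)/4.
The leader anticipates this reaction. Substituting into P = 284 - 2Q gives P = 160 - q_J, so π_J = (160 - q_J)q_J - 3q_J.
The leader's first-order condition 157 - 2q_J = 0 yields q_J = 157/2.
Then q_D = (248 - 2·(157/2))/4 = 91/4.

22.75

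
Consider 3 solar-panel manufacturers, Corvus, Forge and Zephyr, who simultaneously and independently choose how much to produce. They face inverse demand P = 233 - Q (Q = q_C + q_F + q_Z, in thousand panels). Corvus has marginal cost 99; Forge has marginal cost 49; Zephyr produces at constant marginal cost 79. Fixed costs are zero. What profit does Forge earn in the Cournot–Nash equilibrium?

4356

Corvus's profit: π_C = (233 - Q)q_C - (99q_C). Setting ∂π_C/∂q_C = 0: 134 - 2q_C - (q_F + q_Z) = 0.
Forge's first-order condition: 184 - 2q_F - (q_C + q_Z) = 0.
Zephyr's profit: π_Z = (233 - Q)q_Z - (79q_Z). Setting ∂π_Z/∂q_Z = 0: 154 - 2q_Z - (q_C + q_F) = 0.
Adding the 3 conditions: 472 − 2Q − 2Q = 0, i.e. Q = 118.
Back-substituting: q_C = (134 − 118) = 16, q_F = (184 − 118) = 66, q_Z = (154 − 118) = 36.
Price P = 233 - 118 = 115.
Forge's profit: (115 - 49)·66 = 4356.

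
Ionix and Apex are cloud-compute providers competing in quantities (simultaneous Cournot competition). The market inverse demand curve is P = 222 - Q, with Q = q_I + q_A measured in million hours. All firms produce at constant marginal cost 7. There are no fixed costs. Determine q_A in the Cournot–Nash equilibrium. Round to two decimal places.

71.67

A representative firm's profit is π_i = q_i(222 - Q) - 7q_i.
Setting ∂π_i/∂q_i = 0 with rivals' quantities fixed: 215 - 2q_i - q_j = 0.
With identical firms every q_j equals q_i, so q_j = q_i and 215 = 3q_i, giving q_i = 215/3.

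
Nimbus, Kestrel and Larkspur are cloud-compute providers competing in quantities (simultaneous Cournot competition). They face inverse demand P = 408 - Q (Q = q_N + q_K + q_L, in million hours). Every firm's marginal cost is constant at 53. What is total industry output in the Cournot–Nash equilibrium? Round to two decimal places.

266.25

Each firm earns π_i = (408 - Q)q_i - 53q_i.
First-order condition (treating rivals' output as given): 355 - 2q_i - Σ_{j≠i} q_j = 0.
By symmetry each firm produces the same amount; substituting Σ_{j≠i} q_j = 2q_i yields q_i = 355/4.
Total output Q = 355/4 + 355/4 + 355/4 = 1065/4.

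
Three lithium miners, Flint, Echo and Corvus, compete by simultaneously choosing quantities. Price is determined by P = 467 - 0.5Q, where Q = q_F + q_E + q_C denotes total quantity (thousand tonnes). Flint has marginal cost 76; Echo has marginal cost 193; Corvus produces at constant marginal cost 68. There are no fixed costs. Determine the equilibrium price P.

201

Flint's profit: π_F = (467 - 0.5Q)q_F - (76q_F). Setting ∂π_F/∂q_F = 0: 391 - q_F - (1/2)(q_E + q_C) = 0.
Echo's first-order condition: 274 - q_E - (1/2)(q_F + q_C) = 0.
Corvus's first-order condition: 399 - q_C - (1/2)(q_F + q_E) = 0.
Summing all 3 equations gives 1064 − 2Q = 0, hence Q = 532.
Back-substituting: q_F = (391 − 266)/(1/2) = 250, q_E = (274 − 266)/(1/2) = 16, q_C = (399 − 266)/(1/2) = 266.
Total output Q = 532, so price P = 467 - (1/2)·532 = 201.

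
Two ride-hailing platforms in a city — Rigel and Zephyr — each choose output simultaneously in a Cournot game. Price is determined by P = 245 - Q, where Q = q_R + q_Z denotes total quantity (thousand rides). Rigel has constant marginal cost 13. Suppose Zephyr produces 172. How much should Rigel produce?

30

With the rival's output fixed at 172, Rigel's profit is π_R = (245 - 172 - q_R)q_R - (13q_R) = (73 - q_R)q_R - (13q_R).
∂π_R/∂q_R = 60 - 2q_R = 0, so q_R = 30.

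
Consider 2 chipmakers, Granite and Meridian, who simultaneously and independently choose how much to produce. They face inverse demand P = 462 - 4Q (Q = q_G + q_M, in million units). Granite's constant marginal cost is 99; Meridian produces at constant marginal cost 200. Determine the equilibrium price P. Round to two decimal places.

253.67

Granite's profit: π_G = (462 - 4Q)q_G - (99q_G). Setting ∂π_G/∂q_G = 0: 363 - 8q_G - 4(q_M) = 0.
Meridian's first-order condition: 262 - 8q_M - 4(q_G) = 0.
Best responses: q_G = (363 - 4q_M)/8, q_M = (262 - 4q_G)/8.
Solving the pair: q_G = 116/3, q_M = 161/12.
Total output Q = 625/12, so price P = 462 - 4·(625/12) = 761/3.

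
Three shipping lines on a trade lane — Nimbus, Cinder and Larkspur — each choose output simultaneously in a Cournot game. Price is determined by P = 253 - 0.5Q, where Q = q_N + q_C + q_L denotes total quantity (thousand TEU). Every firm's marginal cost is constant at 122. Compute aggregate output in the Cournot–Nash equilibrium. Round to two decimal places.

196.50

Each firm earns π_i = (253 - 0.5Q)q_i - 122q_i.
Setting ∂π_i/∂q_i = 0 with rivals' quantities fixed: 131 - q_i - (1/2)·Σ_{j≠i} q_j = 0.
With identical firms every q_j equals q_i, so Σ_{j≠i} q_j = 2q_i and 131 = 2q_i, giving q_i = 131/2.
Total output Q = 131/2 + 131/2 + 131/2 = 393/2.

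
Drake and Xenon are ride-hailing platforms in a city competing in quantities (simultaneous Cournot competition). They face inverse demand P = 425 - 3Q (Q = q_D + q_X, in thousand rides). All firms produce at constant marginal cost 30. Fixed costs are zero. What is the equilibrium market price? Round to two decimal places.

Each firm earns π_i = (425 - 3Q)q_i - 30q_i.
Setting ∂π_i/∂q_i = 0 with rivals' quantities fixed: 395 - 6q_i - 3q_j = 0.
With identical firms every q_j equals q_i, so q_j = q_i and 395 = 9q_i, giving q_i = 395/9.
Total output Q = 790/9, so price P = 425 - 3·(790/9) = 485/3.

161.67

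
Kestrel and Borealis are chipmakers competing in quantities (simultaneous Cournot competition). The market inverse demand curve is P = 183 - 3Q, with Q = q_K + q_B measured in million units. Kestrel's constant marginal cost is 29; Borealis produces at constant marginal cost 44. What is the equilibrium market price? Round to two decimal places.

Kestrel's profit: π_K = (183 - 3Q)q_K - (29q_K). Setting ∂π_K/∂q_K = 0: 154 - 6q_K - 3(q_B) = 0.
Borealis's profit: π_B = (183 - 3Q)q_B - (44q_B). Setting ∂π_B/∂q_B = 0: 139 - 6q_B - 3(q_K) = 0.
So q_K = (154 - 3q_B)/6 and q_B = (139 - 3q_K)/6.
Substituting one into the other gives q_K = 169/9 and q_B = 124/9.
Total output Q = 293/9, so price P = 183 - 3·(293/9) = 256/3.

85.33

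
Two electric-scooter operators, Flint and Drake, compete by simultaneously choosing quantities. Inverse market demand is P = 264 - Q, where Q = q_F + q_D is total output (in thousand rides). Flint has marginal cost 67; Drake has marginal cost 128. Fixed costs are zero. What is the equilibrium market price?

Flint's profit: π_F = (264 - Q)q_F - (67q_F). Setting ∂π_F/∂q_F = 0: 197 - 2q_F - (q_D) = 0.
Drake's first-order condition: 136 - 2q_D - (q_F) = 0.
Best responses: q_F = (197 - q_D)/2, q_D = (136 - q_F)/2.
Substituting one into the other gives q_F = 86 and q_D = 25.
Total output Q = 111, so price P = 264 - 111 = 153.

153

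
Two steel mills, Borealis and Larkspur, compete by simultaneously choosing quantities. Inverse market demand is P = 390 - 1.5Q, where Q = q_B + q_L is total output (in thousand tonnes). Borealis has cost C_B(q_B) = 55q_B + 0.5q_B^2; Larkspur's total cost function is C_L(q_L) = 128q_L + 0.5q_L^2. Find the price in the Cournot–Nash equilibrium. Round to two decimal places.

227.18

Borealis's profit: π_B = (390 - 1.5Q)q_B - (55q_B + (1/2)q_B²). Setting ∂π_B/∂q_B = 0: 335 - 4q_B - (3/2)(q_L) = 0.
Larkspur's profit: π_L = (390 - 1.5Q)q_L - (128q_L + (1/2)q_L²). Setting ∂π_L/∂q_L = 0: 262 - 4q_L - (3/2)(q_B) = 0.
So q_B = (335 - (3/2)q_L)/4 and q_L = (262 - (3/2)q_B)/4.
Solving the pair: q_B = 68.8727, q_L = 39.6727.
Total output Q = 1194/11, so price P = 390 - (3/2)·(1194/11) = 227.1818.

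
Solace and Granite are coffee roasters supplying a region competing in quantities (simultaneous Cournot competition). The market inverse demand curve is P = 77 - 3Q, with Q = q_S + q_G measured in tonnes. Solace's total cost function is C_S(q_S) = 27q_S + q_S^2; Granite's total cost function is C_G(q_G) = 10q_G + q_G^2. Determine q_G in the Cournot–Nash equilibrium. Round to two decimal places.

Solace's profit: π_S = (77 - 3Q)q_S - (27q_S + q_S²). Setting ∂π_S/∂q_S = 0: 50 - 8q_S - 3(q_G) = 0.
Granite's profit: π_G = (77 - 3Q)q_G - (10q_G + q_G²). Setting ∂π_G/∂q_G = 0: 67 - 8q_G - 3(q_S) = 0.
Best responses: q_S = (50 - 3q_G)/8, q_G = (67 - 3q_S)/8.
Substituting one into the other gives q_S = 199/55 and q_G = 386/55.

7.02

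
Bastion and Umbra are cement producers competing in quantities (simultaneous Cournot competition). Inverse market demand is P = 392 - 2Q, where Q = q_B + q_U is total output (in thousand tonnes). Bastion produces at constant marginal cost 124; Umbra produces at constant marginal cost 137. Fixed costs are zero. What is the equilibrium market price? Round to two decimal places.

Bastion's profit: π_B = (392 - 2Q)q_B - (124q_B). Setting ∂π_B/∂q_B = 0: 268 - 4q_B - 2(q_U) = 0.
Umbra's first-order condition: 255 - 4q_U - 2(q_B) = 0.
So q_B = (268 - 2q_U)/4 and q_U = (255 - 2q_B)/4.
Solving the pair: q_B = 281/6, q_U = 121/3.
Total output Q = 523/6, so price P = 392 - 2·(523/6) = 653/3.

217.67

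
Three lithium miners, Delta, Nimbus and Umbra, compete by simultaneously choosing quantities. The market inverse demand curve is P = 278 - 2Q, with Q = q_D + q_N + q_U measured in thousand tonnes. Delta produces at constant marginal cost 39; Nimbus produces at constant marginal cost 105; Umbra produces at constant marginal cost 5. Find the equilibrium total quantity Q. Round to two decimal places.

85.63

Delta's profit: π_D = (278 - 2Q)q_D - (39q_D). Setting ∂π_D/∂q_D = 0: 239 - 4q_D - 2(q_N + q_U) = 0.
Nimbus's profit: π_N = (278 - 2Q)q_N - (105q_N). Setting ∂π_N/∂q_N = 0: 173 - 4q_N - 2(q_D + q_U) = 0.
Umbra's profit: π_U = (278 - 2Q)q_U - (5q_U). Setting ∂π_U/∂q_U = 0: 273 - 4q_U - 2(q_D + q_N) = 0.
Adding the 3 conditions: 685 − 4Q − 4Q = 0, i.e. Q = 685/8.
Back-substituting: q_D = (239 − 685/4)/2 = 271/8, q_N = (173 − 685/4)/2 = 7/8, q_U = (273 − 685/4)/2 = 407/8.
Total output Q = 271/8 + 7/8 + 407/8 = 685/8.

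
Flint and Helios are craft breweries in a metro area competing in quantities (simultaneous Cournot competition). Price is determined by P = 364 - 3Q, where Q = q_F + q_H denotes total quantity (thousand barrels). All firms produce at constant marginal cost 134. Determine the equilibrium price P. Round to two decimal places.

210.67

A representative firm's profit is π_i = q_i(364 - 3Q) - 134q_i.
Setting ∂π_i/∂q_i = 0 with rivals' quantities fixed: 230 - 6q_i - 3q_j = 0.
With identical firms every q_j equals q_i, so q_j = q_i and 230 = 9q_i, giving q_i = 230/9.
Total output Q = 460/9, so price P = 364 - 3·(460/9) = 632/3.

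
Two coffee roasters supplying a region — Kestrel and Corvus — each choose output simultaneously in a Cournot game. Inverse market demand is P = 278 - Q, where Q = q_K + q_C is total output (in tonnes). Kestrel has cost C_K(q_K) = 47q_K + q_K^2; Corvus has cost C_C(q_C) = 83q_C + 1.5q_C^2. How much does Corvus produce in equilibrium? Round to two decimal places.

28.89

Kestrel's profit: π_K = (278 - Q)q_K - (47q_K + q_K²). Setting ∂π_K/∂q_K = 0: 231 - 4q_K - (q_C) = 0.
Corvus's first-order condition: 195 - 5q_C - (q_K) = 0.
So q_K = (231 - q_C)/4 and q_C = (195 - q_K)/5.
Solving the pair: q_K = 960/19, q_C = 549/19.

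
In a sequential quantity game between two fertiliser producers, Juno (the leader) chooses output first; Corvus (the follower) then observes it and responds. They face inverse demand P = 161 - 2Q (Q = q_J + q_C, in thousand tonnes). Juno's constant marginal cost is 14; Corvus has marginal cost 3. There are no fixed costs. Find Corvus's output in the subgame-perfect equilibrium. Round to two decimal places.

22.50

Solve by backward induction. Given q_J, the follower Corvus maximises π_C = (161 - 2q_J - 2q_C)q_C - 3q_C.
∂π_C/∂q_C = 158 - 2q_J - 4q_C = 0 gives the reaction function q_C = (158 - 2q_J)/4.
Juno substitutes q_C(q_J) into its own profit: π_J = q_J(161 - 2q_J - (158 - 2q_J)/2) - 14q_J = (82 - q_J)q_J - 14q_J.
Leader FOC: 68 - 2q_J = 0, so q_J = 34.
Then q_C = (158 - 2·34)/4 = 45/2.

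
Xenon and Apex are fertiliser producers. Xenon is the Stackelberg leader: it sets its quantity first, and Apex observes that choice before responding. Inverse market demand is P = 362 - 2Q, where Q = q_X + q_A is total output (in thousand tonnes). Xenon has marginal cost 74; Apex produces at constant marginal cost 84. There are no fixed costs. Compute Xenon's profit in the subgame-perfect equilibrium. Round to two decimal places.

Solve by backward induction. Given q_X, the follower Apex maximises π_A = (362 - 2q_X - 2q_A)q_A - 84q_A.
Follower FOC: 278 - 2q_X - 4q_A = 0, so q_A(q_X) = (278 - 2q_X)/4.
Xenon substitutes q_A(q_X) into its own profit: π_X = q_X(362 - 2q_X - (278 - 2q_X)/2) - 74q_X = (223 - q_X)q_X - 74q_X.
Leader FOC: 149 - 2q_X = 0, so q_X = 149/2.
Then q_A = (278 - 2·(149/2))/4 = 129/4.
Price P = 362 - 2·(427/4) = 297/2.
Xenon's profit: (297/2 - 74)·(149/2) = 5550.2500.

5550.25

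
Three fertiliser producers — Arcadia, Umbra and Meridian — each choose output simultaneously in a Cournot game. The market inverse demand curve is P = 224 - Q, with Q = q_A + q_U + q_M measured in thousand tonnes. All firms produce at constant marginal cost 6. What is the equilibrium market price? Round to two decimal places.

Each firm earns π_i = (224 - Q)q_i - 6q_i.
First-order condition (treating rivals' output as given): 218 - 2q_i - Σ_{j≠i} q_j = 0.
With identical firms every q_j equals q_i, so Σ_{j≠i} q_j = 2q_i and 218 = 4q_i, giving q_i = 109/2.
Total output Q = 327/2, so price P = 224 - 327/2 = 121/2.

60.50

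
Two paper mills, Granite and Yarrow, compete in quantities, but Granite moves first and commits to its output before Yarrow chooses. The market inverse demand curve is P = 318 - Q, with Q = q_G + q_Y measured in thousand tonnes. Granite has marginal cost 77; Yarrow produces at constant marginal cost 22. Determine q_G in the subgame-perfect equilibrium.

The follower Yarrow best-responds to any q_G: π_Y = (318 - Q)q_Y - 22q_Y.
Setting the follower's marginal profit to zero, 296 - q_G - 2q_Y = 0, i.e. q_Y = (296 - q_G)/2.
Granite substitutes q_Y(q_G) into its own profit: π_G = q_G(318 - q_G - (296 - q_G)/2) - 77q_G = (170 - (1/2)q_G)q_G - 77q_G.
Leader FOC: 93 - q_G = 0, so q_G = 93.
Then q_Y = (296 - 93)/2 = 203/2.

93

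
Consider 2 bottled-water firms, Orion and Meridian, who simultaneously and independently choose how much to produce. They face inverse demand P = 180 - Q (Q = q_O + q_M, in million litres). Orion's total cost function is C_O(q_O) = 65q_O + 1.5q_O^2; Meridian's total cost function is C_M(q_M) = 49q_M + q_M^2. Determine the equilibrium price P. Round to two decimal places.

Orion's profit: π_O = (180 - Q)q_O - (65q_O + (3/2)q_O²). Setting ∂π_O/∂q_O = 0: 115 - 5q_O - (q_M) = 0.
Meridian's profit: π_M = (180 - Q)q_M - (49q_M + q_M²). Setting ∂π_M/∂q_M = 0: 131 - 4q_M - (q_O) = 0.
So q_O = (115 - q_M)/5 and q_M = (131 - q_O)/4.
Solving the pair: q_O = 329/19, q_M = 540/19.
Total output Q = 869/19, so price P = 180 - 869/19 = 134.2632.

134.26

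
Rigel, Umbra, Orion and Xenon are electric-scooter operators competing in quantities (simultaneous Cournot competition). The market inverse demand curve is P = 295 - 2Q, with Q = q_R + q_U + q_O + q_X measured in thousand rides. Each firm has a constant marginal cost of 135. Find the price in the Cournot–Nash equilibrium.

167

Each firm earns π_i = (295 - 2Q)q_i - 135q_i.
First-order condition (treating rivals' output as given): 160 - 4q_i - 2·Σ_{j≠i} q_j = 0.
By symmetry each firm produces the same amount; substituting Σ_{j≠i} q_j = 3q_i yields q_i = 160/10 = 16.
Total output Q = 64, so price P = 295 - 2·64 = 167.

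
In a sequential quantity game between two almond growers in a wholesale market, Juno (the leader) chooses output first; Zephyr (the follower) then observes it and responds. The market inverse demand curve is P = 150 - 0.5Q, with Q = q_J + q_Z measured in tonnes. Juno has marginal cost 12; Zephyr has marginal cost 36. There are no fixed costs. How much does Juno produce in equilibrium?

162

The follower Zephyr best-responds to any q_J: π_Z = (150 - 0.5Q)q_Z - 36q_Z.
Setting the follower's marginal profit to zero, 114 - (1/2)q_J - q_Z = 0, i.e. q_Z = (114 - (1/2)q_J).
The leader anticipates this reaction. Substituting into P = 150 - 0.5Q gives P = 93 - (1/4)q_J, so π_J = (93 - (1/4)q_J)q_J - 12q_J.
The leader's first-order condition 81 - (1/2)q_J = 0 yields q_J = 162.
Then q_Z = (114 - (1/2)·162) = 33.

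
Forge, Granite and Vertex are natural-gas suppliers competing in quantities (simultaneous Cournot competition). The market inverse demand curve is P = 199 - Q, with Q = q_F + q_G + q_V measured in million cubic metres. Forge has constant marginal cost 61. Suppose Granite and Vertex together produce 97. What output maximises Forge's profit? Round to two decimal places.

With rivals' combined output fixed at 97, Forge's profit is π_F = (199 - 97 - q_F)q_F - (61q_F) = (102 - q_F)q_F - (61q_F).
∂π_F/∂q_F = 41 - 2q_F = 0, so q_F = 41/2.

20.50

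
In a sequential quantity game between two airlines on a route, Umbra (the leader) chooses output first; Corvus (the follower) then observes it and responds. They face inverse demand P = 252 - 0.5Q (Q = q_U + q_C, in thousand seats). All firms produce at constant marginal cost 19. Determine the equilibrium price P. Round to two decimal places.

77.25

Solve by backward induction. Given q_U, the follower Corvus maximises π_C = (252 - (1/2)q_U - (1/2)q_C)q_C - 19q_C.
Setting the follower's marginal profit to zero, 233 - (1/2)q_U - q_C = 0, i.e. q_C = (233 - (1/2)q_U).
Umbra substitutes q_C(q_U) into its own profit: π_U = q_U(252 - (1/2)q_U - (233 - (1/2)q_U)/2) - 19q_U = (271/2 - (1/4)q_U)q_U - 19q_U.
Maximising: ∂π_U/∂q_U = 233/2 - (1/2)q_U = 0, giving q_U = 233.
Then q_C = (233 - (1/2)·233) = 233/2.
Total output Q = 699/2, so price P = 252 - (1/2)·(699/2) = 309/4.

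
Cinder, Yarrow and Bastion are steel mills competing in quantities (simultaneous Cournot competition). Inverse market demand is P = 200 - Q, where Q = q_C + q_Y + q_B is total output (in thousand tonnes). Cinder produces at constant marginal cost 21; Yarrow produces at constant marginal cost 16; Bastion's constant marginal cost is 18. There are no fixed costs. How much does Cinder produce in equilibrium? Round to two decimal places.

42.75

Cinder's profit: π_C = (200 - Q)q_C - (21q_C). Setting ∂π_C/∂q_C = 0: 179 - 2q_C - (q_Y + q_B) = 0.
Yarrow's first-order condition: 184 - 2q_Y - (q_C + q_B) = 0.
Bastion's profit: π_B = (200 - Q)q_B - (18q_B). Setting ∂π_B/∂q_B = 0: 182 - 2q_B - (q_C + q_Y) = 0.
Adding the 3 conditions: 545 − 2Q − 2Q = 0, i.e. Q = 545/4.
Back-substituting: q_C = (179 − 545/4) = 171/4, q_Y = (184 − 545/4) = 191/4, q_B = (182 − 545/4) = 183/4.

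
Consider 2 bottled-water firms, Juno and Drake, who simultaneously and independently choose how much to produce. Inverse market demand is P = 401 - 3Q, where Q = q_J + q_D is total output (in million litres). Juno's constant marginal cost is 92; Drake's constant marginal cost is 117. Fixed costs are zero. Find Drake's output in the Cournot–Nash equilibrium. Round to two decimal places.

28.78

Juno's profit: π_J = (401 - 3Q)q_J - (92q_J). Setting ∂π_J/∂q_J = 0: 309 - 6q_J - 3(q_D) = 0.
Drake's first-order condition: 284 - 6q_D - 3(q_J) = 0.
Rearranging gives the reaction functions q_J = (309 - 3q_D)/6 and q_D = (284 - 3q_J)/6.
Solving the pair: q_J = 334/9, q_D = 259/9.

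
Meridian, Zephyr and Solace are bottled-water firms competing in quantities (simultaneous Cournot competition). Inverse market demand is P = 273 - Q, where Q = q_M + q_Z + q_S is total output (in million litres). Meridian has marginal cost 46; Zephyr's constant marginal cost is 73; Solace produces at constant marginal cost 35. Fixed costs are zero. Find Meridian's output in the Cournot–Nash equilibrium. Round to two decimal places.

60.75

Meridian's profit: π_M = (273 - Q)q_M - (46q_M). Setting ∂π_M/∂q_M = 0: 227 - 2q_M - (q_Z + q_S) = 0.
Zephyr's profit: π_Z = (273 - Q)q_Z - (73q_Z). Setting ∂π_Z/∂q_Z = 0: 200 - 2q_Z - (q_M + q_S) = 0.
Solace's profit: π_S = (273 - Q)q_S - (35q_S). Setting ∂π_S/∂q_S = 0: 238 - 2q_S - (q_M + q_Z) = 0.
Summing all 3 equations gives 665 − 4Q = 0, hence Q = 665/4.
Back-substituting: q_M = (227 − 665/4) = 243/4, q_Z = (200 − 665/4) = 135/4, q_S = (238 − 665/4) = 287/4.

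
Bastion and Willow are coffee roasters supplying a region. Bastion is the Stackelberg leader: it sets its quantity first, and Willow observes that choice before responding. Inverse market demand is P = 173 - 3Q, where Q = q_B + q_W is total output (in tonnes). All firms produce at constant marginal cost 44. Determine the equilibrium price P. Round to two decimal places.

76.25

Solve by backward induction. Given q_B, the follower Willow maximises π_W = (173 - 3q_B - 3q_W)q_W - 44q_W.
Setting the follower's marginal profit to zero, 129 - 3q_B - 6q_W = 0, i.e. q_W = (129 - 3q_B)/6.
Bastion substitutes q_W(q_B) into its own profit: π_B = q_B(173 - 3q_B - (129 - 3q_B)/2) - 44q_B = (217/2 - (3/2)q_B)q_B - 44q_B.
Maximising: ∂π_B/∂q_B = 129/2 - 3q_B = 0, giving q_B = 43/2.
Then q_W = (129 - 3·(43/2))/6 = 43/4.
Total output Q = 129/4, so price P = 173 - 3·(129/4) = 305/4.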